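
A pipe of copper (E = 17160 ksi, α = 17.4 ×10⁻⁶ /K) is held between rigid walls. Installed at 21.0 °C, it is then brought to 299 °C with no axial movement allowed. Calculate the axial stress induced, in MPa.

572 MPa

E = 17160 ksi = 118.3 GPa.
ΔT = 278.0 K. Constrained thermal stress σ = E·α·ΔT = 118.3×10³ MPa × 17.4×10⁻⁶ × 278.0 = 572 MPa (compressive).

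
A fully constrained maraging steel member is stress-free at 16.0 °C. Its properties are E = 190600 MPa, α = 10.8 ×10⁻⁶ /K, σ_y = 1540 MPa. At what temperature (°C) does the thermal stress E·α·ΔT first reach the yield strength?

764 °C

E = 190600 MPa = 190.6 GPa.
E·α·ΔT = 1540 MPa ⇒ ΔT = 1540 / (190.6×10³ × 10.8×10⁻⁶) = 748.1 K.
T = 16.0 + 748.1 = 764.1 °C.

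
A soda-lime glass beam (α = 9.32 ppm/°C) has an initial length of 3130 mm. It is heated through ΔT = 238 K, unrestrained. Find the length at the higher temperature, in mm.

ΔL = α·L₀·ΔT = 9.32×10⁻⁶ × 3130 mm × 238.0 K = 6.94 mm.
L = L₀ + ΔL = 3130 + 6.94 = 3136.9 mm.

3136.9 mm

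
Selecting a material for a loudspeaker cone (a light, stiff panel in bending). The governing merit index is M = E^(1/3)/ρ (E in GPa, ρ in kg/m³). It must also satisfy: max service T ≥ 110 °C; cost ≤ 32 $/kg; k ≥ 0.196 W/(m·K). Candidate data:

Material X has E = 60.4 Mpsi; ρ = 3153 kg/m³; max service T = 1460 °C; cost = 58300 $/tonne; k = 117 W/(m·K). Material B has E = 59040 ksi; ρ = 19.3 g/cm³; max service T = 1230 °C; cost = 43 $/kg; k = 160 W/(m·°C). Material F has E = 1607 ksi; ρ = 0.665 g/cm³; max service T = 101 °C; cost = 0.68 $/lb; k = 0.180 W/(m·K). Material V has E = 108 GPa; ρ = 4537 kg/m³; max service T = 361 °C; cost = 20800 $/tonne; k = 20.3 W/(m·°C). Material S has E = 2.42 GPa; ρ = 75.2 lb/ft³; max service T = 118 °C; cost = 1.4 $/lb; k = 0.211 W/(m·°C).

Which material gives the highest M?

material S

Screen on constraints: max service T ≥ 110 °C; cost ≤ 32 $/kg; k ≥ 0.196 W/(m·K). Survivors: material V, material S.
Convert each candidate to consistent units, then evaluate M:
  material V: E = 108.0 GPa, ρ = 4537 kg/m³
  material S: E = 2.420 GPa, ρ = 1205 kg/m³
  material S: M = 1.11×10⁻³
  material V: M = 1.05×10⁻³
Material S ranks first.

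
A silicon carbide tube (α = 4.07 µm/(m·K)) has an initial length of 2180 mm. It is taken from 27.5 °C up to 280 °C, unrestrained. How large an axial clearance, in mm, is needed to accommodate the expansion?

2.24 mm

ΔT = 280 − 27.5 = 252.5 K.
ΔL = α·L₀·ΔT = 4.07×10⁻⁶ × 2180 mm × 252.5 K = 2.24 mm.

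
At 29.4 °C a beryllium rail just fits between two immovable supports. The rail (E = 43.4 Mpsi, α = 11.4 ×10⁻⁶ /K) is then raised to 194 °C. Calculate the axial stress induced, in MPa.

E = 43.4 Mpsi = 299.2 GPa.
ΔT = 164.6 K. Constrained thermal stress σ = E·α·ΔT = 299.2×10³ MPa × 11.4×10⁻⁶ × 164.6 = 561 MPa (compressive).

561 MPa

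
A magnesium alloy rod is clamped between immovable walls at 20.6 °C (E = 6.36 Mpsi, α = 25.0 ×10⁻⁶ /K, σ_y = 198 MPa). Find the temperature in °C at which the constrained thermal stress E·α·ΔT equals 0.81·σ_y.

E = 6.36 Mpsi = 43.85 GPa.
E·α·ΔT = 160.4 MPa ⇒ ΔT = 160.4 / (43.85×10³ × 25.0×10⁻⁶) = 146.3 K.
T = 20.6 + 146.3 = 166.9 °C.

167 °C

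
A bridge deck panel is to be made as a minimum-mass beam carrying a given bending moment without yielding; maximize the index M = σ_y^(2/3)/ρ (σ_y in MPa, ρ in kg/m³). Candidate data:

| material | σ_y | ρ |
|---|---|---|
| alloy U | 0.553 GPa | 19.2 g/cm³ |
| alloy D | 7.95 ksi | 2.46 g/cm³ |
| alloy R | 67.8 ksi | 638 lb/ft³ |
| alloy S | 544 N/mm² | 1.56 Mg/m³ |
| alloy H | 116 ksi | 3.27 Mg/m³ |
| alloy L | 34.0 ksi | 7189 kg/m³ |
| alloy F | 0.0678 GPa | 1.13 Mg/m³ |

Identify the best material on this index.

Normalizing units and computing the index:
  alloy U: σ_y = 553.0 MPa, ρ = 19200 kg/m³
  alloy D: σ_y = 54.81 MPa, ρ = 2460 kg/m³
  alloy R: σ_y = 467.5 MPa, ρ = 10220 kg/m³
  alloy S: σ_y = 544.0 MPa, ρ = 1560 kg/m³
  alloy H: σ_y = 799.8 MPa, ρ = 3270 kg/m³
  alloy L: σ_y = 234.4 MPa, ρ = 7189 kg/m³
  alloy F: σ_y = 67.80 MPa, ρ = 1130 kg/m³
  alloy S: M = 42.7×10⁻³
  alloy H: M = 26.3×10⁻³
  alloy F: M = 14.7×10⁻³
  alloy R: M = 5.89×10⁻³
  alloy D: M = 5.87×10⁻³
  alloy L: M = 5.29×10⁻³
  alloy U: M = 3.51×10⁻³
The maximum is for alloy S.

alloy S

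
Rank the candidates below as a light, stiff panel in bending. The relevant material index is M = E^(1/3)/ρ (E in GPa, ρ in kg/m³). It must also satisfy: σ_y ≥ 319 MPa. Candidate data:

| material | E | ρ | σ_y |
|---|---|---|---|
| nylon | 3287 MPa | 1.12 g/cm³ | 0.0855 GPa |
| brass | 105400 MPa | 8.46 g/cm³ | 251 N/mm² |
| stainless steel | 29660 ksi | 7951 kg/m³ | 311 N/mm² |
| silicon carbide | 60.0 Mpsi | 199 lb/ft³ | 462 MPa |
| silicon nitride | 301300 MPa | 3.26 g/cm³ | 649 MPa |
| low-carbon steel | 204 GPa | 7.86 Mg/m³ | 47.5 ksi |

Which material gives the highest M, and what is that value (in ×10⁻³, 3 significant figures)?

Screen on constraints: σ_y ≥ 319 MPa. Survivors: silicon carbide, silicon nitride, low-carbon steel.
In SI units:
  silicon carbide: E = 413.7 GPa, ρ = 3188 kg/m³
  silicon nitride: E = 301.3 GPa, ρ = 3260 kg/m³
  low-carbon steel: E = 204.0 GPa, ρ = 7860 kg/m³
  silicon carbide: M = 2.34×10⁻³
  silicon nitride: M = 2.06×10⁻³
  low-carbon steel: M = 0.749×10⁻³
Silicon carbide has the largest M.

silicon carbide, M = 2.34×10⁻³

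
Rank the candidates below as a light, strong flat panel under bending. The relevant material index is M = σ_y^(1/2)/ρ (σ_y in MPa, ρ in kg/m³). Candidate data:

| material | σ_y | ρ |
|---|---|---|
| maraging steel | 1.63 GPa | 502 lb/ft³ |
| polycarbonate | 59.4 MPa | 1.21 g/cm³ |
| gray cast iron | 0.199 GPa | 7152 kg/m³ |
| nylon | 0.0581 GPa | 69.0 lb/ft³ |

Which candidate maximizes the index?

After converting to SI:
  maraging steel: σ_y = 1630 MPa, ρ = 8041 kg/m³
  polycarbonate: σ_y = 59.40 MPa, ρ = 1210 kg/m³
  gray cast iron: σ_y = 199.0 MPa, ρ = 7152 kg/m³
  nylon: σ_y = 58.10 MPa, ρ = 1105 kg/m³
  nylon: M = 6.90×10⁻³
  polycarbonate: M = 6.37×10⁻³
  maraging steel: M = 5.02×10⁻³
  gray cast iron: M = 1.97×10⁻³
The maximum is for nylon.

nylon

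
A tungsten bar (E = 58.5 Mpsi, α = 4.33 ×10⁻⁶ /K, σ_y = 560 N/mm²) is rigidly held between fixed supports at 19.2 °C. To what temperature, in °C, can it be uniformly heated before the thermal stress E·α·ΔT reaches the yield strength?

E = 58.5 Mpsi = 403.3 GPa.
σ_y = 560 N/mm² = 560.0 MPa.
E·α·ΔT = 560.0 MPa ⇒ ΔT = 560.0 / (403.3×10³ × 4.33×10⁻⁶) = 320.6 K.
T = 19.2 + 320.6 = 339.8 °C.

340 °C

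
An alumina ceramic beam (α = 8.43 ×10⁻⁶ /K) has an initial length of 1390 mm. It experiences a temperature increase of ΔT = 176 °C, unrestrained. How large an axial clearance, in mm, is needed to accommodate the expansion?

ΔL = α·L₀·ΔT = 8.43×10⁻⁶ × 1390 mm × 176.0 K = 2.06 mm.

2.06 mm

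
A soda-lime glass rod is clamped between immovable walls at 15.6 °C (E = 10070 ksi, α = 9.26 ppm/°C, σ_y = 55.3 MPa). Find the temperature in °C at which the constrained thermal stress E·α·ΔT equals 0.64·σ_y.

E = 10070 ksi = 69.43 GPa.
E·α·ΔT = 35.39 MPa ⇒ ΔT = 35.39 / (69.43×10³ × 9.26×10⁻⁶) = 55.05 K.
T = 15.6 + 55.05 = 70.65 °C.

70.6 °C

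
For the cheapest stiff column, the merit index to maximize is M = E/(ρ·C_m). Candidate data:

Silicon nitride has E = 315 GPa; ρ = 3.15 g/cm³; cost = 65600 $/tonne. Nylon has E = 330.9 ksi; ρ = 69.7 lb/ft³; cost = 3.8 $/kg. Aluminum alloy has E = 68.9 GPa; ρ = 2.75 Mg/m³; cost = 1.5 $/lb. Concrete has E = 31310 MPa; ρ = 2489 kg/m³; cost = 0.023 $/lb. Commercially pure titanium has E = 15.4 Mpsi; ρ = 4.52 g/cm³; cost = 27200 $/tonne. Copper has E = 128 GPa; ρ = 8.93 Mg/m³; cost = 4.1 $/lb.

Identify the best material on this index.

Normalizing units and computing the index:
  silicon nitride: E = 315.0 GPa, ρ = 3150 kg/m³, cost = 65.60 $/kg
  nylon: E = 2.281 GPa, ρ = 1116 kg/m³, cost = 3.800 $/kg
  aluminum alloy: E = 68.90 GPa, ρ = 2750 kg/m³, cost = 3.307 $/kg
  concrete: E = 31.31 GPa, ρ = 2489 kg/m³, cost = 0.05071 $/kg
  commercially pure titanium: E = 106.2 GPa, ρ = 4520 kg/m³, cost = 27.20 $/kg
  copper: E = 128.0 GPa, ρ = 8930 kg/m³, cost = 9.039 $/kg
  concrete: M = 248 MN·m per $
  aluminum alloy: M = 7.58 MN·m per $
  copper: M = 1.59 MN·m per $
  silicon nitride: M = 1.52 MN·m per $
  commercially pure titanium: M = 0.864 MN·m per $
  nylon: M = 0.538 MN·m per $
The maximum is for concrete.

concrete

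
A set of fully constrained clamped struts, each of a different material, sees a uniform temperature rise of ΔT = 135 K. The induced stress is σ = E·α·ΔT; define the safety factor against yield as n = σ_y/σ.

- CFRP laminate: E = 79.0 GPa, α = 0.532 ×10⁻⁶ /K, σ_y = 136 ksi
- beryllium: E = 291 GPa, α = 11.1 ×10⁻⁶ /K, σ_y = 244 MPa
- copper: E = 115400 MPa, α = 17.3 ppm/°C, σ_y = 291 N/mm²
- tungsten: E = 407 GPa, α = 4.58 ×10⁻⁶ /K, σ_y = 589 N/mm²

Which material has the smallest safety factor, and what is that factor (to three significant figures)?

In consistent units (E in GPa, α in ×10⁻⁶/K, σ_y in MPa):
  CFRP laminate: E = 79.00, α = 0.532, σ_y = 937.7 → σ = 5.67 MPa, n = 165
  beryllium: E = 291.0, α = 11.1, σ_y = 244.0 → σ = 436 MPa, n = 0.560
  copper: E = 115.4, α = 17.3, σ_y = 291.0 → σ = 270 MPa, n = 1.08
  tungsten: E = 407.0, α = 4.58, σ_y = 589.0 → σ = 252 MPa, n = 2.34
Beryllium has the lowest safety factor, n = 0.560.

beryllium, n = 0.560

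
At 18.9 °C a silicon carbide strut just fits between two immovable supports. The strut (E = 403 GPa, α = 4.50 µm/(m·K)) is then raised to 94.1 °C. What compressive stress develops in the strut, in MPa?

ΔT = 75.20 K. Constrained thermal stress σ = E·α·ΔT = 403.0×10³ MPa × 4.50×10⁻⁶ × 75.20 = 136 MPa (compressive).

136 MPa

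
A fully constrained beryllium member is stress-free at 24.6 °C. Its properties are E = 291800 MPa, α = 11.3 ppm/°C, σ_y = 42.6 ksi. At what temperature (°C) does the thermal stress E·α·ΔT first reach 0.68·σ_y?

85.2 °C

E = 291800 MPa = 291.8 GPa.
σ_y = 42.6 ksi = 293.7 MPa.
E·α·ΔT = 199.7 MPa ⇒ ΔT = 199.7 / (291.8×10³ × 11.3×10⁻⁶) = 60.57 K.
T = 24.6 + 60.57 = 85.17 °C.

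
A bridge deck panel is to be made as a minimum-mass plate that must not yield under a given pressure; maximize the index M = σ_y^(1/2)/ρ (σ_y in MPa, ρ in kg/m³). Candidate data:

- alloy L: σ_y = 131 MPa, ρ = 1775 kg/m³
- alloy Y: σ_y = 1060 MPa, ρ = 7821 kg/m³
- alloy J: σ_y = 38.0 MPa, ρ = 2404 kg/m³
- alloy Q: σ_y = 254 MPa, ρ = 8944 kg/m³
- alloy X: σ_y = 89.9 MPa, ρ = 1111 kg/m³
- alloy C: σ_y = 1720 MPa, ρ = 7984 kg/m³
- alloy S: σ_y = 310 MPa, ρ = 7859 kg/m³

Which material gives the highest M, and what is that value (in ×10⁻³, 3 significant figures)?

alloy X, M = 8.53×10⁻³

Evaluate M for each candidate:
  alloy X: M = 8.53×10⁻³
  alloy L: M = 6.45×10⁻³
  alloy C: M = 5.19×10⁻³
  alloy Y: M = 4.16×10⁻³
  alloy J: M = 2.56×10⁻³
  alloy S: M = 2.24×10⁻³
  alloy Q: M = 1.78×10⁻³
Alloy X ranks first.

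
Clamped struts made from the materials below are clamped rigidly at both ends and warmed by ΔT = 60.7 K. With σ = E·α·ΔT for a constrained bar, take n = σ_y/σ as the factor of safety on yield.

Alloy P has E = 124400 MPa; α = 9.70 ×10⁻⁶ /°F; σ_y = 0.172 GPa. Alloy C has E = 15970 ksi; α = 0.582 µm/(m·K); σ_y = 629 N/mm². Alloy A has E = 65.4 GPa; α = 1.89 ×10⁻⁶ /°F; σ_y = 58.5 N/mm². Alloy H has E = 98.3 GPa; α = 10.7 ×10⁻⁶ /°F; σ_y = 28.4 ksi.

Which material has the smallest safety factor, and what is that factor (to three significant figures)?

alloy P, n = 1.30

With everything in SI (GPa, ×10⁻⁶/K, MPa):
  alloy P: E = 124.4, α = 17.5, σ_y = 172.0 → σ = 132 MPa, n = 1.30
  alloy C: E = 110.1, α = 0.582, σ_y = 629.0 → σ = 3.89 MPa, n = 162
  alloy A: E = 65.40, α = 3.40, σ_y = 58.50 → σ = 13.5 MPa, n = 4.33
  alloy H: E = 98.30, α = 19.3, σ_y = 195.8 → σ = 115 MPa, n = 1.70
Alloy P has the lowest safety factor, n = 1.30.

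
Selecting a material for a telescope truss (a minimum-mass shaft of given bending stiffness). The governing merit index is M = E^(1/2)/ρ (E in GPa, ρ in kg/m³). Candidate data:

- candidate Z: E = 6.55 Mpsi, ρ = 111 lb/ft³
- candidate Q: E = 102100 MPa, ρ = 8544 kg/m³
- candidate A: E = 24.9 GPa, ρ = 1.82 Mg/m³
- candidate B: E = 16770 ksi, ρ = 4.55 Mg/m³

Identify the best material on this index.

After converting to SI:
  candidate Z: E = 45.16 GPa, ρ = 1778 kg/m³
  candidate Q: E = 102.1 GPa, ρ = 8544 kg/m³
  candidate A: E = 24.90 GPa, ρ = 1820 kg/m³
  candidate B: E = 115.6 GPa, ρ = 4550 kg/m³
  candidate Z: M = 3.78×10⁻³
  candidate A: M = 2.74×10⁻³
  candidate B: M = 2.36×10⁻³
  candidate Q: M = 1.18×10⁻³
Candidate Z ranks first.

candidate Z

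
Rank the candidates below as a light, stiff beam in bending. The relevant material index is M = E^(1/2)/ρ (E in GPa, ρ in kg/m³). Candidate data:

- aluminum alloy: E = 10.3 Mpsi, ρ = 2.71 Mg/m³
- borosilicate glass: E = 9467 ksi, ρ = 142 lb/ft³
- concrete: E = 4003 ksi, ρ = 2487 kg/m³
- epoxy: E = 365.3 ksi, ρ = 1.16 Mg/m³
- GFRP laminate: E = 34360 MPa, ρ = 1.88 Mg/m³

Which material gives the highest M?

Putting every candidate on a common basis:
  aluminum alloy: E = 71.02 GPa, ρ = 2710 kg/m³
  borosilicate glass: E = 65.27 GPa, ρ = 2275 kg/m³
  concrete: E = 27.60 GPa, ρ = 2487 kg/m³
  epoxy: E = 2.519 GPa, ρ = 1160 kg/m³
  GFRP laminate: E = 34.36 GPa, ρ = 1880 kg/m³
  borosilicate glass: M = 3.55×10⁻³
  GFRP laminate: M = 3.12×10⁻³
  aluminum alloy: M = 3.11×10⁻³
  concrete: M = 2.11×10⁻³
  epoxy: M = 1.37×10⁻³
Highest index: borosilicate glass.

borosilicate glass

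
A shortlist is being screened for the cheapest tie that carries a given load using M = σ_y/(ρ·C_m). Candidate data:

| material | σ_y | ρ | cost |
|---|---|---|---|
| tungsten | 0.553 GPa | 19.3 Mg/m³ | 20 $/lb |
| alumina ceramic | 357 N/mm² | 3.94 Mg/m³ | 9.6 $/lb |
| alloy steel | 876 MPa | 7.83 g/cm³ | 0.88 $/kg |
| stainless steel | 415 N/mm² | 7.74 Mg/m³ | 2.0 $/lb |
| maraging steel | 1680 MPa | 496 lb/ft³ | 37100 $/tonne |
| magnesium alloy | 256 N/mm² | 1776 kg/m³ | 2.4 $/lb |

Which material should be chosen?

Normalizing units and computing the index:
  tungsten: σ_y = 553.0 MPa, ρ = 19300 kg/m³, cost = 44.09 $/kg
  alumina ceramic: σ_y = 357.0 MPa, ρ = 3940 kg/m³, cost = 21.16 $/kg
  alloy steel: σ_y = 876.0 MPa, ρ = 7830 kg/m³, cost = 0.8800 $/kg
  stainless steel: σ_y = 415.0 MPa, ρ = 7740 kg/m³, cost = 4.409 $/kg
  maraging steel: σ_y = 1680 MPa, ρ = 7945 kg/m³, cost = 37.10 $/kg
  magnesium alloy: σ_y = 256.0 MPa, ρ = 1776 kg/m³, cost = 5.291 $/kg
  alloy steel: M = 127 kN·m per $
  magnesium alloy: M = 27.2 kN·m per $
  stainless steel: M = 12.2 kN·m per $
  maraging steel: M = 5.70 kN·m per $
  alumina ceramic: M = 4.28 kN·m per $
  tungsten: M = 0.650 kN·m per $
Alloy steel has the largest M.

alloy steel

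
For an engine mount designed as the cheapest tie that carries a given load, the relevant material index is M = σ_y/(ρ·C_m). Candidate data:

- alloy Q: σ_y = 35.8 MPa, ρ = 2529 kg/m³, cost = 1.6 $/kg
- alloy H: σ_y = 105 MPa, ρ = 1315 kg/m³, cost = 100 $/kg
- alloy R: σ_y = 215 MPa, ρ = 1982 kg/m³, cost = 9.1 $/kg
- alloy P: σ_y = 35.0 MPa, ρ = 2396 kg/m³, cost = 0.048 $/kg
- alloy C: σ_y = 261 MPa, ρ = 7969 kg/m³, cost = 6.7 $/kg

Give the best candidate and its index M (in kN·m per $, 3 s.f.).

Evaluate M for each candidate:
  alloy P: M = 304 kN·m per $
  alloy R: M = 11.9 kN·m per $
  alloy Q: M = 8.85 kN·m per $
  alloy C: M = 4.89 kN·m per $
  alloy H: M = 0.798 kN·m per $
Alloy P has the largest M.

alloy P, M = 304 kN·m per $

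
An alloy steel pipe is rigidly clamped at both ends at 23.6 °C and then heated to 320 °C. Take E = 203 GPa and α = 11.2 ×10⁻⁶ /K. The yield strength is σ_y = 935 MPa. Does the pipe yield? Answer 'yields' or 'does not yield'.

ΔT = 296.4 K. Constrained thermal stress σ = E·α·ΔT = 203.0×10³ MPa × 11.2×10⁻⁶ × 296.4 = 674 MPa (compressive).
Compare to σ_y = 935 MPa: σ < σ_y, so it does not yield.

does not yield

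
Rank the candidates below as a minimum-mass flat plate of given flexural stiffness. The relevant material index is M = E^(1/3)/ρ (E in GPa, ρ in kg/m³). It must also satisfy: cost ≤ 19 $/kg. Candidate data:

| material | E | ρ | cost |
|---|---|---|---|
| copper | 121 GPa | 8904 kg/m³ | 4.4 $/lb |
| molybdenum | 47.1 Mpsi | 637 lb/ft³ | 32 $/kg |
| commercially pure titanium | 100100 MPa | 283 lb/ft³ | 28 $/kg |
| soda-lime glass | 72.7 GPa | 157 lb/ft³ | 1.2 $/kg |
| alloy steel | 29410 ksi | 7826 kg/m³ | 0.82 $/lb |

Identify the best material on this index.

Screen on constraints: cost ≤ 19 $/kg. Survivors: copper, soda-lime glass, alloy steel.
In SI units:
  copper: E = 121.0 GPa, ρ = 8904 kg/m³
  soda-lime glass: E = 72.70 GPa, ρ = 2515 kg/m³
  alloy steel: E = 202.8 GPa, ρ = 7826 kg/m³
  soda-lime glass: M = 1.66×10⁻³
  alloy steel: M = 0.751×10⁻³
  copper: M = 0.555×10⁻³
Soda-lime glass ranks first.

soda-lime glass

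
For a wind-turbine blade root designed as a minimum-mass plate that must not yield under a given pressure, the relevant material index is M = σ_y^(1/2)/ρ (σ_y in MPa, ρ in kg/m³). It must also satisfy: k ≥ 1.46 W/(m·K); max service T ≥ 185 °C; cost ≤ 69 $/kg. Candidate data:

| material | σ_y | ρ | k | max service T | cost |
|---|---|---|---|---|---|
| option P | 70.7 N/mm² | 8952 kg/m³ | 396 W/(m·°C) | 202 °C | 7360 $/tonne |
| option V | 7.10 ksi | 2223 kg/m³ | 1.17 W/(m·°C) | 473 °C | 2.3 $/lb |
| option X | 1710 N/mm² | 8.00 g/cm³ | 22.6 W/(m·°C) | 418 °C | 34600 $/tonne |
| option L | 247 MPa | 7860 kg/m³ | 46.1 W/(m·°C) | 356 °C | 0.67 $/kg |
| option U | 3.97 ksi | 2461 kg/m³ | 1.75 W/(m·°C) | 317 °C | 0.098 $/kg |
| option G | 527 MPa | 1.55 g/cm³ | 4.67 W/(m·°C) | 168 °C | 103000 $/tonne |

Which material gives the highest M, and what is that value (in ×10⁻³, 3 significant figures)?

option X, M = 5.17×10⁻³

Screen on constraints: k ≥ 1.46 W/(m·K); max service T ≥ 185 °C; cost ≤ 69 $/kg. Survivors: option P, option X, option L, option U.
Normalizing units and computing the index:
  option P: σ_y = 70.70 MPa, ρ = 8952 kg/m³
  option X: σ_y = 1710 MPa, ρ = 8000 kg/m³
  option L: σ_y = 247.0 MPa, ρ = 7860 kg/m³
  option U: σ_y = 27.37 MPa, ρ = 2461 kg/m³
  option X: M = 5.17×10⁻³
  option U: M = 2.13×10⁻³
  option L: M = 2.00×10⁻³
  option P: M = 0.939×10⁻³
Option X ranks first.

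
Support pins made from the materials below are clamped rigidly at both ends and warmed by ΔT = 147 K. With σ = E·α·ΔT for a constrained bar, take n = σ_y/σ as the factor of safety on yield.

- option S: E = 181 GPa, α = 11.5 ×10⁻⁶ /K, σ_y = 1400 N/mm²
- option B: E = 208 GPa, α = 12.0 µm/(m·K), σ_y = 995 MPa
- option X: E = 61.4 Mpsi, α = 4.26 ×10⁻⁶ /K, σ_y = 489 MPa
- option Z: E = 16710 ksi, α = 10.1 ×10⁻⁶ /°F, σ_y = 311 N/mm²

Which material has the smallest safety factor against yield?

Per material, after unit conversion:
  option S: E = 181.0, α = 11.5, σ_y = 1400 → σ = 306 MPa, n = 4.58
  option B: E = 208.0, α = 12.0, σ_y = 995.0 → σ = 367 MPa, n = 2.71
  option X: E = 423.3, α = 4.26, σ_y = 489.0 → σ = 265 MPa, n = 1.84
  option Z: E = 115.2, α = 18.2, σ_y = 311.0 → σ = 308 MPa, n = 1.01
Smallest n: option Z with n = 1.01.

option Z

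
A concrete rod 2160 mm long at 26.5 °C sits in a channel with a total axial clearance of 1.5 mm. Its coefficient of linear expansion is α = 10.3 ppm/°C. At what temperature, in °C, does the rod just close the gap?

93.9 °C

α·L₀·ΔT = 1.5 mm ⇒ ΔT = 1.5 / (10.3×10⁻⁶ × 2160.0) = 67.42 K.
T = 26.5 + 67.42 = 93.92 °C.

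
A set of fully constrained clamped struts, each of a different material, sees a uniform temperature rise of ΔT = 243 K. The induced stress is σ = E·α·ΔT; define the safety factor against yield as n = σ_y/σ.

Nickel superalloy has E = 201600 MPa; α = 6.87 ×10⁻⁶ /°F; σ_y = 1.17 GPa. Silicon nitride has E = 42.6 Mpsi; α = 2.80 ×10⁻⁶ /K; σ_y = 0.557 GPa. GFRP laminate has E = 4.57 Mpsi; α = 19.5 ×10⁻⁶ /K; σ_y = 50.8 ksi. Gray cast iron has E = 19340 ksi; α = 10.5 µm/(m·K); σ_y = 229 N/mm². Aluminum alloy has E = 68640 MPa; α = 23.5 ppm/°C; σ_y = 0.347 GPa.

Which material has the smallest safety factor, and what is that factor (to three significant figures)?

gray cast iron, n = 0.673

Converting E to GPa, α to ×10⁻⁶/K, σ_y to MPa, then σ and n for each:
  nickel superalloy: E = 201.6, α = 12.4, σ_y = 1170 → σ = 606 MPa, n = 1.93
  silicon nitride: E = 293.7, α = 2.80, σ_y = 557.0 → σ = 200 MPa, n = 2.79
  GFRP laminate: E = 31.51, α = 19.5, σ_y = 350.3 → σ = 149 MPa, n = 2.35
  gray cast iron: E = 133.3, α = 10.5, σ_y = 229.0 → σ = 340 MPa, n = 0.673
  aluminum alloy: E = 68.64, α = 23.5, σ_y = 347.0 → σ = 392 MPa, n = 0.885
The minimum is gray cast iron at n = 0.673.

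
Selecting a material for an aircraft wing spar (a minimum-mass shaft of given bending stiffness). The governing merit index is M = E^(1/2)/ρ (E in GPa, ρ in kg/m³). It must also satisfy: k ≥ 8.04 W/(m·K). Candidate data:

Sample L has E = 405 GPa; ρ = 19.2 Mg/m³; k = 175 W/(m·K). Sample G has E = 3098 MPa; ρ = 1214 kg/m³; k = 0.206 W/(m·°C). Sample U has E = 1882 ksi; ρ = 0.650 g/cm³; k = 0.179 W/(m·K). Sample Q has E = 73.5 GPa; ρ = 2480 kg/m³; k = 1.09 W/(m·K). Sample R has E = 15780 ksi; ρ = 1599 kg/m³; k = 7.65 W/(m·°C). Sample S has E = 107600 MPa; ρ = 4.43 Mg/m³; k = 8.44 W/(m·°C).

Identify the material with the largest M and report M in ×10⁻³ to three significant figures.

sample S, M = 2.34×10⁻³

Screen on constraints: k ≥ 8.04 W/(m·K). Survivors: sample L, sample S.
After converting to SI:
  sample L: E = 405.0 GPa, ρ = 19200 kg/m³
  sample S: E = 107.6 GPa, ρ = 4430 kg/m³
  sample S: M = 2.34×10⁻³
  sample L: M = 1.05×10⁻³
The maximum is for sample S.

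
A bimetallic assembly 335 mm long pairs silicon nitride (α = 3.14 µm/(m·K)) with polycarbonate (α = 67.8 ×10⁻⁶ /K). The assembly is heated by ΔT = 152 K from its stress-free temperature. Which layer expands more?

polycarbonate

α(silicon nitride) = 3.14×10⁻⁶/K vs α(polycarbonate) = 67.8×10⁻⁶/K.
Higher α expands more for the same ΔT: polycarbonate.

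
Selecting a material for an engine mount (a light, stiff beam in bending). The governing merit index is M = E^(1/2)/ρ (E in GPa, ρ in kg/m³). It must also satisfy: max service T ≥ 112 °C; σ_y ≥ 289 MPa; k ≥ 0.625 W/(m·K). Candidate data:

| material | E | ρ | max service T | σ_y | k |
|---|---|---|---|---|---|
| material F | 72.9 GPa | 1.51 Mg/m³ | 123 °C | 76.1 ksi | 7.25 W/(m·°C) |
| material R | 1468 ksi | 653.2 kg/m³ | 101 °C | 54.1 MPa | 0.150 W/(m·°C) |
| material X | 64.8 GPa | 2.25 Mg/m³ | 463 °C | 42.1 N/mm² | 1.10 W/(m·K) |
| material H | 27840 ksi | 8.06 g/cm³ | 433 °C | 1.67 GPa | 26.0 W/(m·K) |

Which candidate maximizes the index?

material F

Screen on constraints: max service T ≥ 112 °C; σ_y ≥ 289 MPa; k ≥ 0.625 W/(m·K). Survivors: material F, material H.
In SI units:
  material F: E = 72.90 GPa, ρ = 1510 kg/m³
  material H: E = 192.0 GPa, ρ = 8060 kg/m³
  material F: M = 5.65×10⁻³
  material H: M = 1.72×10⁻³
The maximum is for material F.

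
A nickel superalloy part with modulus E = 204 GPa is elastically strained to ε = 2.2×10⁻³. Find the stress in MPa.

σ = E·ε = 204000 MPa × 2.2×10⁻³ = 449 MPa.

449 MPa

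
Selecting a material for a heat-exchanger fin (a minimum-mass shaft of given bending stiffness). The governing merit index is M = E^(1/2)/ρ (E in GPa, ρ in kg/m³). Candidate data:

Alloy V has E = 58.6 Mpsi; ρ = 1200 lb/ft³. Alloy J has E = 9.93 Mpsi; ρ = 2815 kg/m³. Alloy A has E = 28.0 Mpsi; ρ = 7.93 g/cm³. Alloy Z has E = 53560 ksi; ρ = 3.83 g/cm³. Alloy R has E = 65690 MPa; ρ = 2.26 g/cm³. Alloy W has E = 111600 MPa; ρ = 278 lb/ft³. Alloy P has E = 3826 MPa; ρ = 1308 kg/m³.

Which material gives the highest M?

Putting every candidate on a common basis:
  alloy V: E = 404.0 GPa, ρ = 19220 kg/m³
  alloy J: E = 68.46 GPa, ρ = 2815 kg/m³
  alloy A: E = 193.1 GPa, ρ = 7930 kg/m³
  alloy Z: E = 369.3 GPa, ρ = 3830 kg/m³
  alloy R: E = 65.69 GPa, ρ = 2260 kg/m³
  alloy W: E = 111.6 GPa, ρ = 4453 kg/m³
  alloy P: E = 3.826 GPa, ρ = 1308 kg/m³
  alloy Z: M = 5.02×10⁻³
  alloy R: M = 3.59×10⁻³
  alloy J: M = 2.94×10⁻³
  alloy W: M = 2.37×10⁻³
  alloy A: M = 1.75×10⁻³
  alloy P: M = 1.50×10⁻³
  alloy V: M = 1.05×10⁻³
Alloy Z has the largest M.

alloy Z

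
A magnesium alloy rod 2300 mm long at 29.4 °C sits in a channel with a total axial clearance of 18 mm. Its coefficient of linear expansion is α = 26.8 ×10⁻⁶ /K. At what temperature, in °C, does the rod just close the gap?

321 °C

α·L₀·ΔT = 18.0 mm ⇒ ΔT = 18.0 / (26.8×10⁻⁶ × 2300.0) = 292.0 K.
T = 29.4 + 292.0 = 321.4 °C.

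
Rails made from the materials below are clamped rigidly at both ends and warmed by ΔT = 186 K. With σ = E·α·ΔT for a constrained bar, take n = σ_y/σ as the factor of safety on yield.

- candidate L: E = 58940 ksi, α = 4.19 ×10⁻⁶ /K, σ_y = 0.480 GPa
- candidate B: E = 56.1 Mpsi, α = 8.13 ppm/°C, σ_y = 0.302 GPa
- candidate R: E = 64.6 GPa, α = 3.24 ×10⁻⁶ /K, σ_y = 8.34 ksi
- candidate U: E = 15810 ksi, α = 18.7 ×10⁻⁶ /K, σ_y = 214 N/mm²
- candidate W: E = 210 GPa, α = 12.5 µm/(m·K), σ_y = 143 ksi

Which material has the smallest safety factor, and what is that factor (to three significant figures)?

Converting E to GPa, α to ×10⁻⁶/K, σ_y to MPa, then σ and n for each:
  candidate L: E = 406.4, α = 4.19, σ_y = 480.0 → σ = 317 MPa, n = 1.52
  candidate B: E = 386.8, α = 8.13, σ_y = 302.0 → σ = 585 MPa, n = 0.516
  candidate R: E = 64.60, α = 3.24, σ_y = 57.50 → σ = 38.9 MPa, n = 1.48
  candidate U: E = 109.0, α = 18.7, σ_y = 214.0 → σ = 379 MPa, n = 0.564
  candidate W: E = 210.0, α = 12.5, σ_y = 986.0 → σ = 488 MPa, n = 2.02
The minimum is candidate B at n = 0.516.

candidate B, n = 0.516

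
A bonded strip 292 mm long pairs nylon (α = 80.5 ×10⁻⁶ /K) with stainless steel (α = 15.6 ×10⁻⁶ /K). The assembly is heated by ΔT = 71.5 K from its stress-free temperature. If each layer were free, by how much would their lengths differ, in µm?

Δα = |80.5 − 15.6|×10⁻⁶/K = 64.9×10⁻⁶/K.
ΔL_mismatch = Δα·L·ΔT = 64.9×10⁻⁶ × 292.0 mm × 71.5 K = 1350 µm.

1350 µm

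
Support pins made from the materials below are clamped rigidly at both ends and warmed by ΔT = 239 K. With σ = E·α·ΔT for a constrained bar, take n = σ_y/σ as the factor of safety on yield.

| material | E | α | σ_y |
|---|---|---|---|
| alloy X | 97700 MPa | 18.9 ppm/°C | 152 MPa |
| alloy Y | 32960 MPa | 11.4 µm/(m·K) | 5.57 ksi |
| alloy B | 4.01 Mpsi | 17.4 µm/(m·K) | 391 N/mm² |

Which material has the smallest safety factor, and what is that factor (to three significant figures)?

Per material, after unit conversion:
  alloy X: E = 97.70, α = 18.9, σ_y = 152.0 → σ = 441 MPa, n = 0.344
  alloy Y: E = 32.96, α = 11.4, σ_y = 38.40 → σ = 89.8 MPa, n = 0.428
  alloy B: E = 27.65, α = 17.4, σ_y = 391.0 → σ = 115 MPa, n = 3.40
The minimum is alloy X at n = 0.344.

alloy X, n = 0.344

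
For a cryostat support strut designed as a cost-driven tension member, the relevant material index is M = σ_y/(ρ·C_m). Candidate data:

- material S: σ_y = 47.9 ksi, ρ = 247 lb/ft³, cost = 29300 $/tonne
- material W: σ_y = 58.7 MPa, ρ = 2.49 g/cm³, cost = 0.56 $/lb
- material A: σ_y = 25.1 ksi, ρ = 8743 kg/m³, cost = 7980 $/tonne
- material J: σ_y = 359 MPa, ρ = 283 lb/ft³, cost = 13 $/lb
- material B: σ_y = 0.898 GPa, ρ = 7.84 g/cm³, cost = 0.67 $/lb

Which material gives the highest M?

material B

Putting every candidate on a common basis:
  material S: σ_y = 330.3 MPa, ρ = 3957 kg/m³, cost = 29.30 $/kg
  material W: σ_y = 58.70 MPa, ρ = 2490 kg/m³, cost = 1.235 $/kg
  material A: σ_y = 173.1 MPa, ρ = 8743 kg/m³, cost = 7.980 $/kg
  material J: σ_y = 359.0 MPa, ρ = 4533 kg/m³, cost = 28.66 $/kg
  material B: σ_y = 898.0 MPa, ρ = 7840 kg/m³, cost = 1.477 $/kg
  material B: M = 77.5 kN·m per $
  material W: M = 19.1 kN·m per $
  material S: M = 2.85 kN·m per $
  material J: M = 2.76 kN·m per $
  material A: M = 2.48 kN·m per $
Highest index: material B.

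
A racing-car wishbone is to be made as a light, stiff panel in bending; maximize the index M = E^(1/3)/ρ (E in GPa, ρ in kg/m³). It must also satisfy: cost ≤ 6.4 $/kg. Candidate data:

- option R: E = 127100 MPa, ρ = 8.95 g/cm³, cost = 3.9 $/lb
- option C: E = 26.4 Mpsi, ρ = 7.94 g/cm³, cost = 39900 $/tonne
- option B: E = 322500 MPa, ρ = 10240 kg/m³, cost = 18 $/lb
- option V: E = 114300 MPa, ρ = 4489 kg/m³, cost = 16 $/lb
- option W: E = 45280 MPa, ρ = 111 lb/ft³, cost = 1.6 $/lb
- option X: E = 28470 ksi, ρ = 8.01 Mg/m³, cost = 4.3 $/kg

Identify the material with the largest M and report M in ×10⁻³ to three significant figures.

Screen on constraints: cost ≤ 6.4 $/kg. Survivors: option W, option X.
After converting to SI:
  option W: E = 45.28 GPa, ρ = 1778 kg/m³
  option X: E = 196.3 GPa, ρ = 8010 kg/m³
  option W: M = 2.00×10⁻³
  option X: M = 0.726×10⁻³
Option W has the largest M.

option W, M = 2.00×10⁻³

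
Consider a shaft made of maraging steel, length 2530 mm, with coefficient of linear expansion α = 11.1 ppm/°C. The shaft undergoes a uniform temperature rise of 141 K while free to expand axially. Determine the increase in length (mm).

ΔL = α·L₀·ΔT = 11.1×10⁻⁶ × 2530 mm × 141.0 K = 3.96 mm.

3.96 mm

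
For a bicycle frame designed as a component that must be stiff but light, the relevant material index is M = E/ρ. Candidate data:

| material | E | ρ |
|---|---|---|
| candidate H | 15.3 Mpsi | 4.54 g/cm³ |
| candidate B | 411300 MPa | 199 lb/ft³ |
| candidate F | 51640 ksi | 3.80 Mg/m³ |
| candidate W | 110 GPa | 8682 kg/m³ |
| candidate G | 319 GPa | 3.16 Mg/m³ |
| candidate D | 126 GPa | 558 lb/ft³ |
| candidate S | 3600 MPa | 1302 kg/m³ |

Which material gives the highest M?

Normalizing units and computing the index:
  candidate H: E = 105.5 GPa, ρ = 4540 kg/m³
  candidate B: E = 411.3 GPa, ρ = 3188 kg/m³
  candidate F: E = 356.0 GPa, ρ = 3800 kg/m³
  candidate W: E = 110.0 GPa, ρ = 8682 kg/m³
  candidate G: E = 319.0 GPa, ρ = 3160 kg/m³
  candidate D: E = 126.0 GPa, ρ = 8938 kg/m³
  candidate S: E = 3.600 GPa, ρ = 1302 kg/m³
  candidate B: M = 129 MN·m/kg
  candidate G: M = 101 MN·m/kg
  candidate F: M = 93.7 MN·m/kg
  candidate H: M = 23.2 MN·m/kg
  candidate D: M = 14.1 MN·m/kg
  candidate W: M = 12.7 MN·m/kg
  candidate S: M = 2.76 MN·m/kg
The maximum is for candidate B.

candidate B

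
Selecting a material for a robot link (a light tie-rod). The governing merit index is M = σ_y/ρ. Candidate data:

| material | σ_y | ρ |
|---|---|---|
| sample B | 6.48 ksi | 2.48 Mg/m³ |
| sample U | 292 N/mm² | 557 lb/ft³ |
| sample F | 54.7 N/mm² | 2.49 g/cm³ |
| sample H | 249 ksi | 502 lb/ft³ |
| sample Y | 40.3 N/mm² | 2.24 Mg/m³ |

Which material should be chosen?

Convert each candidate to consistent units, then evaluate M:
  sample B: σ_y = 44.68 MPa, ρ = 2480 kg/m³
  sample U: σ_y = 292.0 MPa, ρ = 8922 kg/m³
  sample F: σ_y = 54.70 MPa, ρ = 2490 kg/m³
  sample H: σ_y = 1717 MPa, ρ = 8041 kg/m³
  sample Y: σ_y = 40.30 MPa, ρ = 2240 kg/m³
  sample H: M = 213 kN·m/kg
  sample U: M = 32.7 kN·m/kg
  sample F: M = 22.0 kN·m/kg
  sample B: M = 18.0 kN·m/kg
  sample Y: M = 18.0 kN·m/kg
The maximum is for sample H.

sample H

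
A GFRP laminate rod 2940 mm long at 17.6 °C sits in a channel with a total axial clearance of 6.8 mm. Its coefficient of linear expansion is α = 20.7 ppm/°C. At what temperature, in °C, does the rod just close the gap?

129 °C

α·L₀·ΔT = 6.8 mm ⇒ ΔT = 6.8 / (20.7×10⁻⁶ × 2940.0) = 111.7 K.
T = 17.6 + 111.7 = 129.3 °C.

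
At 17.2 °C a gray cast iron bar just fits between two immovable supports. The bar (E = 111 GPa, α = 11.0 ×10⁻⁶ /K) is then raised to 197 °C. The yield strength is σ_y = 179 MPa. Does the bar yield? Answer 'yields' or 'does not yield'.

yields

ΔT = 179.8 K. Constrained thermal stress σ = E·α·ΔT = 111.0×10³ MPa × 11.0×10⁻⁶ × 179.8 = 220 MPa (compressive).
Compare to σ_y = 179 MPa: σ ≥ σ_y, so it yields.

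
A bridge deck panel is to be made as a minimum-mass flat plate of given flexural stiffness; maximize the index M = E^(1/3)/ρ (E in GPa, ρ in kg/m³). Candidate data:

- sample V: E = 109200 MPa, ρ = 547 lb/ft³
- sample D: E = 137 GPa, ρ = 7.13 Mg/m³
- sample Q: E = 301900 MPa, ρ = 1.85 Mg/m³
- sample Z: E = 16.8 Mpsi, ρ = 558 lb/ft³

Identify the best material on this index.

sample Q

Convert each candidate to consistent units, then evaluate M:
  sample V: E = 109.2 GPa, ρ = 8762 kg/m³
  sample D: E = 137.0 GPa, ρ = 7130 kg/m³
  sample Q: E = 301.9 GPa, ρ = 1850 kg/m³
  sample Z: E = 115.8 GPa, ρ = 8938 kg/m³
  sample Q: M = 3.63×10⁻³
  sample D: M = 0.723×10⁻³
  sample V: M = 0.546×10⁻³
  sample Z: M = 0.545×10⁻³
The maximum is for sample Q.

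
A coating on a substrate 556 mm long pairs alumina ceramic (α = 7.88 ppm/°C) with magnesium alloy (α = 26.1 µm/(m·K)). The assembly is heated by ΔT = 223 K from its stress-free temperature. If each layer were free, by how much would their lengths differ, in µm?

Δα = |7.88 − 26.1|×10⁻⁶/K = 18.2×10⁻⁶/K.
ΔL_mismatch = Δα·L·ΔT = 18.2×10⁻⁶ × 556.0 mm × 223.0 K = 2260 µm.

2260 µm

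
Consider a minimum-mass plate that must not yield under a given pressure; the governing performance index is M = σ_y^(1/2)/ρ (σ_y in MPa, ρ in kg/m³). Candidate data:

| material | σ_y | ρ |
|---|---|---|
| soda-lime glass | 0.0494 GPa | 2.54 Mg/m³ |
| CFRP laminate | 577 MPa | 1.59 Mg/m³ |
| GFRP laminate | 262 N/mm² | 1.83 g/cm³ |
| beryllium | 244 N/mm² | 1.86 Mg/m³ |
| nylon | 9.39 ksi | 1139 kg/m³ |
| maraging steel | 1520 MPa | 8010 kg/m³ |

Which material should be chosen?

CFRP laminate

In SI units:
  soda-lime glass: σ_y = 49.40 MPa, ρ = 2540 kg/m³
  CFRP laminate: σ_y = 577.0 MPa, ρ = 1590 kg/m³
  GFRP laminate: σ_y = 262.0 MPa, ρ = 1830 kg/m³
  beryllium: σ_y = 244.0 MPa, ρ = 1860 kg/m³
  nylon: σ_y = 64.74 MPa, ρ = 1139 kg/m³
  maraging steel: σ_y = 1520 MPa, ρ = 8010 kg/m³
  CFRP laminate: M = 15.1×10⁻³
  GFRP laminate: M = 8.85×10⁻³
  beryllium: M = 8.40×10⁻³
  nylon: M = 7.06×10⁻³
  maraging steel: M = 4.87×10⁻³
  soda-lime glass: M = 2.77×10⁻³
Highest index: CFRP laminate.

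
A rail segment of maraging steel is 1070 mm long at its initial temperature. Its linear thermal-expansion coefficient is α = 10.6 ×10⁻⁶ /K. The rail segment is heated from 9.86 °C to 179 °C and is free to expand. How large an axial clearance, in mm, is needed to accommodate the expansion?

1.92 mm

ΔT = 179 − 9.86 = 169.1 K.
ΔL = α·L₀·ΔT = 10.6×10⁻⁶ × 1070 mm × 169.1 K = 1.92 mm.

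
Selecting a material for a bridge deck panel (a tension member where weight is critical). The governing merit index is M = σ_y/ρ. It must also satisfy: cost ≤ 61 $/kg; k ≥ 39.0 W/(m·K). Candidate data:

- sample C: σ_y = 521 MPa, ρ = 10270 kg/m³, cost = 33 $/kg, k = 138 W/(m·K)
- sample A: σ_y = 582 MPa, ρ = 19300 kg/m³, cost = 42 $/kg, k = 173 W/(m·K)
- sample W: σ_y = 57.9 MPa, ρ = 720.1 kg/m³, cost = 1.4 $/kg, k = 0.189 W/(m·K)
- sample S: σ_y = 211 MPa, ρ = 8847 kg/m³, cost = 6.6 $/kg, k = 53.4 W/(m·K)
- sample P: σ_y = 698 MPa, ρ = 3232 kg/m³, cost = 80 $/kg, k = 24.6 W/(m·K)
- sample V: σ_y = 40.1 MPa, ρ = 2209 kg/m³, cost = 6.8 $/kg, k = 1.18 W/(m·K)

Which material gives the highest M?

sample C

Screen on constraints: cost ≤ 61 $/kg; k ≥ 39.0 W/(m·K). Survivors: sample C, sample A, sample S.
Per-candidate index values:
  sample C: M = 50.7 kN·m/kg
  sample A: M = 30.2 kN·m/kg
  sample S: M = 23.8 kN·m/kg
The maximum is for sample C.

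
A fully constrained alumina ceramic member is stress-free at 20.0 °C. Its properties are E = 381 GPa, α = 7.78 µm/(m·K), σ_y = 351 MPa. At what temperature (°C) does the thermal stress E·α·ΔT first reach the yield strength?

138 °C

E·α·ΔT = 351.0 MPa ⇒ ΔT = 351.0 / (381.0×10³ × 7.78×10⁻⁶) = 118.4 K.
T = 20.0 + 118.4 = 138.4 °C.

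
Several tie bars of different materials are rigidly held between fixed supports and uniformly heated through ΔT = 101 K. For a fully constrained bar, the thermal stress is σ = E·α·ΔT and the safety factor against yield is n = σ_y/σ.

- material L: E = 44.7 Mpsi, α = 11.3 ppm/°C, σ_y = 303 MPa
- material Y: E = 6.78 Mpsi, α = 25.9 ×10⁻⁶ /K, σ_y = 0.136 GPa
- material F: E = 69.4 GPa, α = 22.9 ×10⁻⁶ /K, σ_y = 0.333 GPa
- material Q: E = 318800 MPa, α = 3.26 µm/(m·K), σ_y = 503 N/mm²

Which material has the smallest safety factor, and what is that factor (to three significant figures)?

Converting E to GPa, α to ×10⁻⁶/K, σ_y to MPa, then σ and n for each:
  material L: E = 308.2, α = 11.3, σ_y = 303.0 → σ = 352 MPa, n = 0.861
  material Y: E = 46.75, α = 25.9, σ_y = 136.0 → σ = 122 MPa, n = 1.11
  material F: E = 69.40, α = 22.9, σ_y = 333.0 → σ = 161 MPa, n = 2.07
  material Q: E = 318.8, α = 3.26, σ_y = 503.0 → σ = 105 MPa, n = 4.79
The minimum is material L at n = 0.861.

material L, n = 0.861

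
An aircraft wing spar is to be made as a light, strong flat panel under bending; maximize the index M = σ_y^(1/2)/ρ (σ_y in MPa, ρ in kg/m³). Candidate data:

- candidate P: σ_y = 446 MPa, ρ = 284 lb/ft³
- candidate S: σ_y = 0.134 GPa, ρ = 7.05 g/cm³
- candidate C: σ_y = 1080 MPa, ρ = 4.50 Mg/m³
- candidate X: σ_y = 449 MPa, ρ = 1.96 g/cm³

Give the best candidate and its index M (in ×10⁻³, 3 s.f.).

candidate X, M = 10.8×10⁻³

Convert each candidate to consistent units, then evaluate M:
  candidate P: σ_y = 446.0 MPa, ρ = 4549 kg/m³
  candidate S: σ_y = 134.0 MPa, ρ = 7050 kg/m³
  candidate C: σ_y = 1080 MPa, ρ = 4500 kg/m³
  candidate X: σ_y = 449.0 MPa, ρ = 1960 kg/m³
  candidate X: M = 10.8×10⁻³
  candidate C: M = 7.30×10⁻³
  candidate P: M = 4.64×10⁻³
  candidate S: M = 1.64×10⁻³
The maximum is for candidate X.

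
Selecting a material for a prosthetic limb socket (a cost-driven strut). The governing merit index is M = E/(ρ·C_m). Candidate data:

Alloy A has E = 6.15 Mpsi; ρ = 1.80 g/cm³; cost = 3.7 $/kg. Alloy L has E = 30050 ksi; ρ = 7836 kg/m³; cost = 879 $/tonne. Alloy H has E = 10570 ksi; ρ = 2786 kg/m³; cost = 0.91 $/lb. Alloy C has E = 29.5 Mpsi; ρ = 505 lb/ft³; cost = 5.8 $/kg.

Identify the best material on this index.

Convert each candidate to consistent units, then evaluate M:
  alloy A: E = 42.40 GPa, ρ = 1800 kg/m³, cost = 3.700 $/kg
  alloy L: E = 207.2 GPa, ρ = 7836 kg/m³, cost = 0.8790 $/kg
  alloy H: E = 72.88 GPa, ρ = 2786 kg/m³, cost = 2.006 $/kg
  alloy C: E = 203.4 GPa, ρ = 8089 kg/m³, cost = 5.800 $/kg
  alloy L: M = 30.1 MN·m per $
  alloy H: M = 13.0 MN·m per $
  alloy A: M = 6.37 MN·m per $
  alloy C: M = 4.34 MN·m per $
Highest index: alloy L.

alloy L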